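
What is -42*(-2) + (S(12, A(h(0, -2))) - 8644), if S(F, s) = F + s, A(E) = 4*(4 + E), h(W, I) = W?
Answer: -8532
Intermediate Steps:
A(E) = 16 + 4*E
-42*(-2) + (S(12, A(h(0, -2))) - 8644) = -42*(-2) + ((12 + (16 + 4*0)) - 8644) = 84 + ((12 + (16 + 0)) - 8644) = 84 + ((12 + 16) - 8644) = 84 + (28 - 8644) = 84 - 8616 = -8532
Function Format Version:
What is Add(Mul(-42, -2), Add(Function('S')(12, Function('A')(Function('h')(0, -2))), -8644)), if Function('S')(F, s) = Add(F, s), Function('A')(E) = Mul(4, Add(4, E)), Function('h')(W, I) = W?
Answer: -8532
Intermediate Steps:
Function('A')(E) = Add(16, Mul(4, E))
Add(Mul(-42, -2), Add(Function('S')(12, Function('A')(Function('h')(0, -2))), -8644)) = Add(Mul(-42, -2), Add(Add(12, Add(16, Mul(4, 0))), -8644)) = Add(84, Add(Add(12, Add(16, 0)), -8644)) = Add(84, Add(Add(12, 16), -8644)) = Add(84, Add(28, -8644)) = Add(84, -8616) = -8532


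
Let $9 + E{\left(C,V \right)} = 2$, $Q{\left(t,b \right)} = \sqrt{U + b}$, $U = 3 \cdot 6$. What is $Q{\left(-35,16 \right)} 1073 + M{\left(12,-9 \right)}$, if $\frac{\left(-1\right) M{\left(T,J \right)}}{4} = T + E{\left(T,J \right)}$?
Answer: $-20 + 1073 \sqrt{34} \approx 6236.6$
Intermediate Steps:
$U = 18$
$Q{\left(t,b \right)} = \sqrt{18 + b}$
$E{\left(C,V \right)} = -7$ ($E{\left(C,V \right)} = -9 + 2 = -7$)
$M{\left(T,J \right)} = 28 - 4 T$ ($M{\left(T,J \right)} = - 4 \left(T - 7\right) = - 4 \left(-7 + T\right) = 28 - 4 T$)
$Q{\left(-35,16 \right)} 1073 + M{\left(12,-9 \right)} = \sqrt{18 + 16} \cdot 1073 + \left(28 - 48\right) = \sqrt{34} \cdot 1073 + \left(28 - 48\right) = 1073 \sqrt{34} - 20 = -20 + 1073 \sqrt{34}$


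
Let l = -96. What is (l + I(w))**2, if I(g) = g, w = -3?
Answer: 9801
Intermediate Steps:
(l + I(w))**2 = (-96 - 3)**2 = (-99)**2 = 9801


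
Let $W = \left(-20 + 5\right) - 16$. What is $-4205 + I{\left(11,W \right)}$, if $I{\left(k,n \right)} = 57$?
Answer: $-4148$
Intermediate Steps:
$W = -31$ ($W = -15 - 16 = -31$)
$-4205 + I{\left(11,W \right)} = -4205 + 57 = -4148$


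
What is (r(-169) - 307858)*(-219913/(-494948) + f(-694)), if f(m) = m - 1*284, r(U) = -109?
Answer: 149006516453377/494948 ≈ 3.0105e+8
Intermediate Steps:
f(m) = -284 + m (f(m) = m - 284 = -284 + m)
(r(-169) - 307858)*(-219913/(-494948) + f(-694)) = (-109 - 307858)*(-219913/(-494948) + (-284 - 694)) = -307967*(-219913*(-1/494948) - 978) = -307967*(219913/494948 - 978) = -307967*(-483839231/494948) = 149006516453377/494948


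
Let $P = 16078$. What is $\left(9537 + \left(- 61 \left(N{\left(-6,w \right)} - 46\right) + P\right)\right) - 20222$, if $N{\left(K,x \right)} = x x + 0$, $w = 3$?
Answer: $7650$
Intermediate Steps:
$N{\left(K,x \right)} = x^{2}$ ($N{\left(K,x \right)} = x^{2} + 0 = x^{2}$)
$\left(9537 + \left(- 61 \left(N{\left(-6,w \right)} - 46\right) + P\right)\right) - 20222 = \left(9537 + \left(- 61 \left(3^{2} - 46\right) + 16078\right)\right) - 20222 = \left(9537 + \left(- 61 \left(9 - 46\right) + 16078\right)\right) - 20222 = \left(9537 + \left(\left(-61\right) \left(-37\right) + 16078\right)\right) - 20222 = \left(9537 + \left(2257 + 16078\right)\right) - 20222 = \left(9537 + 18335\right) - 20222 = 27872 - 20222 = 7650$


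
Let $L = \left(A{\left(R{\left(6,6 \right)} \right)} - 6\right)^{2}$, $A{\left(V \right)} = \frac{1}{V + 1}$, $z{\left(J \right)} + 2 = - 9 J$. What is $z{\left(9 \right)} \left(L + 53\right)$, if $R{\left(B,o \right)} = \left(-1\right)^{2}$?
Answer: $- \frac{27639}{4} \approx -6909.8$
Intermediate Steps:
$z{\left(J \right)} = -2 - 9 J$
$R{\left(B,o \right)} = 1$
$A{\left(V \right)} = \frac{1}{1 + V}$
$L = \frac{121}{4}$ ($L = \left(\frac{1}{1 + 1} - 6\right)^{2} = \left(\frac{1}{2} - 6\right)^{2} = \left(- \frac{11}{2}\right)^{2} = \frac{121}{4} \approx 30.25$)
$z{\left(9 \right)} \left(L + 53\right) = \left(-2 - 81\right) \left(\frac{121}{4} + 53\right) = \left(-2 - 81\right) \frac{333}{4} = \left(-83\right) \frac{333}{4} = - \frac{27639}{4}$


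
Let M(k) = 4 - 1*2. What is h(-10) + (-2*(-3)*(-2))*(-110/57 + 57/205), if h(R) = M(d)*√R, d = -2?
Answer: 77204/3895 + 2*I*√10 ≈ 19.821 + 6.3246*I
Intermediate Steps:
M(k) = 2 (M(k) = 4 - 2 = 2)
h(R) = 2*√R
h(-10) + (-2*(-3)*(-2))*(-110/57 + 57/205) = 2*√(-10) + (-2*(-3)*(-2))*(-110/57 + 57/205) = 2*(I*√10) + (6*(-2))*(-110*1/57 + 57*(1/205)) = 2*I*√10 - 12*(-110/57 + 57/205) = 2*I*√10 - 12*(-19301/11685) = 2*I*√10 + 77204/3895 = 77204/3895 + 2*I*√10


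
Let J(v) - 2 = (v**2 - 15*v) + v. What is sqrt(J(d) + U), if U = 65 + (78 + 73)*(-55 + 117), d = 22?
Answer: sqrt(9605) ≈ 98.005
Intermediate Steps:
J(v) = 2 + v**2 - 14*v (J(v) = 2 + ((v**2 - 15*v) + v) = 2 + (v**2 - 14*v) = 2 + v**2 - 14*v)
U = 9427 (U = 65 + 151*62 = 65 + 9362 = 9427)
sqrt(J(d) + U) = sqrt((2 + 22**2 - 14*22) + 9427) = sqrt((2 + 484 - 308) + 9427) = sqrt(178 + 9427) = sqrt(9605)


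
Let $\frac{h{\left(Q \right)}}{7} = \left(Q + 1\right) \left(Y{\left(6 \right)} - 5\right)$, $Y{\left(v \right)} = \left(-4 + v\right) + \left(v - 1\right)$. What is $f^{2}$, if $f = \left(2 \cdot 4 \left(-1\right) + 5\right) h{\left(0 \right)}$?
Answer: $1764$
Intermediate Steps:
$Y{\left(v \right)} = -5 + 2 v$ ($Y{\left(v \right)} = \left(-4 + v\right) + \left(v - 1\right) = \left(-4 + v\right) + \left(-1 + v\right) = -5 + 2 v$)
$h{\left(Q \right)} = 14 + 14 Q$ ($h{\left(Q \right)} = 7 \left(Q + 1\right) \left(\left(-5 + 2 \cdot 6\right) - 5\right) = 7 \left(1 + Q\right) \left(\left(-5 + 12\right) - 5\right) = 7 \left(1 + Q\right) \left(7 - 5\right) = 7 \left(1 + Q\right) 2 = 7 \left(2 + 2 Q\right) = 14 + 14 Q$)
$f = -42$ ($f = \left(2 \cdot 4 \left(-1\right) + 5\right) \left(14 + 14 \cdot 0\right) = \left(8 \left(-1\right) + 5\right) \left(14 + 0\right) = \left(-8 + 5\right) 14 = \left(-3\right) 14 = -42$)
$f^{2} = \left(-42\right)^{2} = 1764$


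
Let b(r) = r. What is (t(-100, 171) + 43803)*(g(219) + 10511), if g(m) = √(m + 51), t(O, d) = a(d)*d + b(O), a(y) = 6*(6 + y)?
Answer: 2368180855 + 675915*√30 ≈ 2.3719e+9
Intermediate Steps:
a(y) = 36 + 6*y
t(O, d) = O + d*(36 + 6*d) (t(O, d) = (36 + 6*d)*d + O = d*(36 + 6*d) + O = O + d*(36 + 6*d))
g(m) = √(51 + m)
(t(-100, 171) + 43803)*(g(219) + 10511) = ((-100 + 6*171*(6 + 171)) + 43803)*(√(51 + 219) + 10511) = ((-100 + 6*171*177) + 43803)*(√270 + 10511) = ((-100 + 181602) + 43803)*(3*√30 + 10511) = (181502 + 43803)*(10511 + 3*√30) = 225305*(10511 + 3*√30) = 2368180855 + 675915*√30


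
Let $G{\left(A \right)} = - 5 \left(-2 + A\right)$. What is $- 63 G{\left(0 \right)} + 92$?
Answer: $-538$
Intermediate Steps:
$G{\left(A \right)} = 10 - 5 A$
$- 63 G{\left(0 \right)} + 92 = - 63 \left(10 - 0\right) + 92 = - 63 \left(10 + 0\right) + 92 = \left(-63\right) 10 + 92 = -630 + 92 = -538$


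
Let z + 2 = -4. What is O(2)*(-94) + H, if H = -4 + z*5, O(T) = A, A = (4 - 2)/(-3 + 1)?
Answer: 60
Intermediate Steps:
z = -6 (z = -2 - 4 = -6)
A = -1 (A = 2/(-2) = 2*(-½) = -1)
O(T) = -1
H = -34 (H = -4 - 6*5 = -4 - 30 = -34)
O(2)*(-94) + H = -1*(-94) - 34 = 94 - 34 = 60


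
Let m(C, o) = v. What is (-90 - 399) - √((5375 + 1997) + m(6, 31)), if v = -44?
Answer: -489 - 4*√458 ≈ -574.60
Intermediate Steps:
m(C, o) = -44
(-90 - 399) - √((5375 + 1997) + m(6, 31)) = (-90 - 399) - √((5375 + 1997) - 44) = -489 - √(7372 - 44) = -489 - √7328 = -489 - 4*√458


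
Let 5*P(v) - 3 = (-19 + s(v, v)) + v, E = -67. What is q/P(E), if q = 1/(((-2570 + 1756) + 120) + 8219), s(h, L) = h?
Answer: -1/225750 ≈ -4.4297e-6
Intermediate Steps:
P(v) = -16/5 + 2*v/5 (P(v) = ⅗ + ((-19 + v) + v)/5 = ⅗ + (-19 + 2*v)/5 = ⅗ + (-19/5 + 2*v/5) = -16/5 + 2*v/5)
q = 1/7525 (q = 1/((-814 + 120) + 8219) = 1/(-694 + 8219) = 1/7525 ≈ 0.00013289)
q/P(E) = 1/(7525*(-16/5 + (⅖)*(-67))) = 1/(7525*(-16/5 - 134/5)) = (1/7525)/(-30) = (1/7525)*(-1/30) = -1/225750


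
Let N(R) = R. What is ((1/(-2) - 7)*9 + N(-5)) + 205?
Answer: 265/2 ≈ 132.50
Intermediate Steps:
((1/(-2) - 7)*9 + N(-5)) + 205 = ((1/(-2) - 7)*9 - 5) + 205 = ((-½ - 7)*9 - 5) + 205 = (-15/2*9 - 5) + 205 = (-135/2 - 5) + 205 = -145/2 + 205 = 265/2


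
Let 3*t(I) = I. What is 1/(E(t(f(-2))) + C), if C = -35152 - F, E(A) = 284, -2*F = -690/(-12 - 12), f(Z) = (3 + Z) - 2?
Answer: -8/278829 ≈ -2.8691e-5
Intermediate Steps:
f(Z) = 1 + Z
F = -115/8 (F = -(-690)/(2*(-12 - 12)) = -(-690)/(2*(-24)) = -(-1)*(-690)/48 = -½*115/4 = -115/8 ≈ -14.375)
t(I) = I/3
C = -281101/8 (C = -35152 - 1*(-115/8) = -35152 + 115/8 = -281101/8 ≈ -35138.)
1/(E(t(f(-2))) + C) = 1/(284 - 281101/8) = 1/(-278829/8) = -8/278829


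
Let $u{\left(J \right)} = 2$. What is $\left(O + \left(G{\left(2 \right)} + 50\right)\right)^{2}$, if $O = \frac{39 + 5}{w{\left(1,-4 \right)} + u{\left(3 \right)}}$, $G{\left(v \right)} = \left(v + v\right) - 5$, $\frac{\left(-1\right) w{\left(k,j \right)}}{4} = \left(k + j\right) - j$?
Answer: $729$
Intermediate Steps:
$w{\left(k,j \right)} = - 4 k$ ($w{\left(k,j \right)} = - 4 \left(\left(k + j\right) - j\right) = - 4 \left(\left(j + k\right) - j\right) = - 4 k$)
$G{\left(v \right)} = -5 + 2 v$ ($G{\left(v \right)} = 2 v - 5 = -5 + 2 v$)
$O = -22$ ($O = \frac{39 + 5}{\left(-4\right) 1 + 2} = \frac{44}{-4 + 2} = \frac{44}{-2} = 44 \left(- \frac{1}{2}\right) = -22$)
$\left(O + \left(G{\left(2 \right)} + 50\right)\right)^{2} = \left(-22 + \left(\left(-5 + 2 \cdot 2\right) + 50\right)\right)^{2} = \left(-22 + \left(\left(-5 + 4\right) + 50\right)\right)^{2} = \left(-22 + \left(-1 + 50\right)\right)^{2} = \left(-22 + 49\right)^{2} = 27^{2} = 729$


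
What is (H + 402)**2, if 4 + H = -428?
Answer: 900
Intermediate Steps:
H = -432 (H = -4 - 428 = -432)
(H + 402)**2 = (-432 + 402)**2 = (-30)**2 = 900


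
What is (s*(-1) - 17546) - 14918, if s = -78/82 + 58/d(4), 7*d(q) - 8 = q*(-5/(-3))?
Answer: -29306639/902 ≈ -32491.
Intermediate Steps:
d(q) = 8/7 + 5*q/21 (d(q) = 8/7 + (q*(-5/(-3)))/7 = 8/7 + (q*(-5*(-1/3)))/7 = 8/7 + (q*(5/3))/7 = 8/7 + (5*q/3)/7 = 8/7 + 5*q/21)
s = 24111/902 (s = -78/82 + 58/(8/7 + (5/21)*4) = -78*1/82 + 58/(8/7 + 20/21) = -39/41 + 58/(44/21) = -39/41 + 58*(21/44) = -39/41 + 609/22 = 24111/902 ≈ 26.731)
(s*(-1) - 17546) - 14918 = ((24111/902)*(-1) - 17546) - 14918 = (-24111/902 - 17546) - 14918 = -15850603/902 - 14918 = -29306639/902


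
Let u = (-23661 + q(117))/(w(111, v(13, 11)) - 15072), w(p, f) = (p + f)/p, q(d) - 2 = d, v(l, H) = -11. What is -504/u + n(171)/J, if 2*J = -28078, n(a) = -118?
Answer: -1972749994006/6114363553 ≈ -322.64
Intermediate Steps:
q(d) = 2 + d
J = -14039 (J = (½)*(-28078) = -14039)
w(p, f) = (f + p)/p
u = 1306581/836446 (u = (-23661 + (2 + 117))/((-11 + 111)/111 - 15072) = (-23661 + 119)/((1/111)*100 - 15072) = -23542/(100/111 - 15072) = -23542/(-1672892/111) = -23542*(-111/1672892) = 1306581/836446 ≈ 1.5621)
-504/u + n(171)/J = -504/1306581/836446 - 118/(-14039) = -504*836446/1306581 - 118*(-1/14039) = -140522928/435527 + 118/14039 = -1972749994006/6114363553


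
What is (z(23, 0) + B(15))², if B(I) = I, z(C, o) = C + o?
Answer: 1444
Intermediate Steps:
(z(23, 0) + B(15))² = ((23 + 0) + 15)² = (23 + 15)² = 38² = 1444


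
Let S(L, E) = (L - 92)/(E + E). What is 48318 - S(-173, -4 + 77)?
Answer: 7054693/146 ≈ 48320.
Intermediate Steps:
S(L, E) = (-92 + L)/(2*E) (S(L, E) = (-92 + L)/((2*E)) = (-92 + L)*(1/(2*E)) = (-92 + L)/(2*E))
48318 - S(-173, -4 + 77) = 48318 - (-92 - 173)/(2*(-4 + 77)) = 48318 - (-265)/(2*73) = 48318 - 1*(-265/146) = 48318 + 265/146 = 7054693/146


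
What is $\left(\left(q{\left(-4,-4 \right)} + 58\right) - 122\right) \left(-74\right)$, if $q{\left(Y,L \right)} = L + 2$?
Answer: $4884$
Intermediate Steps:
$q{\left(Y,L \right)} = 2 + L$
$\left(\left(q{\left(-4,-4 \right)} + 58\right) - 122\right) \left(-74\right) = \left(\left(\left(2 - 4\right) + 58\right) - 122\right) \left(-74\right) = \left(\left(-2 + 58\right) - 122\right) \left(-74\right) = \left(56 - 122\right) \left(-74\right) = \left(-66\right) \left(-74\right) = 4884$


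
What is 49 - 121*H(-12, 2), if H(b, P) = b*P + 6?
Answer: 2227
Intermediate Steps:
H(b, P) = 6 + P*b (H(b, P) = P*b + 6 = 6 + P*b)
49 - 121*H(-12, 2) = 49 - 121*(6 + 2*(-12)) = 49 - 121*(6 - 24) = 49 - 121*(-18) = 49 + 2178 = 2227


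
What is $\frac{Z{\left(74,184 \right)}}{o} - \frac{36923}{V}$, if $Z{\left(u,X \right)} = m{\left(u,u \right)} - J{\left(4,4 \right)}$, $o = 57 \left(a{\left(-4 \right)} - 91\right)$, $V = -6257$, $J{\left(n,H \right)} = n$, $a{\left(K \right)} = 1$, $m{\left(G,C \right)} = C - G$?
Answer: $\frac{94720009}{16049205} \approx 5.9018$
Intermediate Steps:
$o = -5130$ ($o = 57 \left(1 - 91\right) = 57 \left(-90\right) = -5130$)
$Z{\left(u,X \right)} = -4$ ($Z{\left(u,X \right)} = \left(u - u\right) - 4 = 0 - 4 = -4$)
$\frac{Z{\left(74,184 \right)}}{o} - \frac{36923}{V} = - \frac{4}{-5130} - \frac{36923}{-6257} = \left(-4\right) \left(- \frac{1}{5130}\right) - - \frac{36923}{6257} = \frac{2}{2565} + \frac{36923}{6257} = \frac{94720009}{16049205}$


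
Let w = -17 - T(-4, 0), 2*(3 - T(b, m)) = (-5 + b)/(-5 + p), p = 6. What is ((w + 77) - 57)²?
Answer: 81/4 ≈ 20.250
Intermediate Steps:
T(b, m) = 11/2 - b/2 (T(b, m) = 3 - (-5 + b)/(2*(-5 + 6)) = 3 - (-5 + b)/(2*1) = 3 - (-5 + b)/2 = 3 + (5/2 - b/2) = 11/2 - b/2)
w = -49/2 (w = -17 - (11/2 - ½*(-4)) = -17 - (11/2 + 2) = -17 - 1*15/2 = -17 - 15/2 = -49/2 ≈ -24.500)
((w + 77) - 57)² = ((-49/2 + 77) - 57)² = (105/2 - 57)² = (-9/2)² = 81/4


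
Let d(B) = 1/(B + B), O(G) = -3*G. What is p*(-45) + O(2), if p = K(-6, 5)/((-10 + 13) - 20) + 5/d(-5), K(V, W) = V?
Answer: 37878/17 ≈ 2228.1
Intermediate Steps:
d(B) = 1/(2*B)
p = -844/17 (p = -6/((-10 + 13) - 20) + 5/(((½)/(-5))) = -6/(3 - 20) + 5/(((½)*(-⅕))) = -6/(-17) + 5/(-⅒) = -6*(-1/17) + 5*(-10) = 6/17 - 50 = -844/17 ≈ -49.647)
p*(-45) + O(2) = -844/17*(-45) - 3*2 = 37980/17 - 6 = 37878/17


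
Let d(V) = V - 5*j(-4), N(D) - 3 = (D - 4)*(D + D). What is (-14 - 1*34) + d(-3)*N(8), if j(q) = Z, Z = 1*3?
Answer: -1254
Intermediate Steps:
N(D) = 3 + 2*D*(-4 + D) (N(D) = 3 + (D - 4)*(D + D) = 3 + (-4 + D)*(2*D) = 3 + 2*D*(-4 + D))
Z = 3
j(q) = 3
d(V) = -15 + V (d(V) = V - 5*3 = V - 15 = -15 + V)
(-14 - 1*34) + d(-3)*N(8) = (-14 - 1*34) + (-15 - 3)*(3 - 8*8 + 2*8²) = (-14 - 34) - 18*(3 - 64 + 2*64) = -48 - 18*(3 - 64 + 128) = -48 - 18*67 = -48 - 1206 = -1254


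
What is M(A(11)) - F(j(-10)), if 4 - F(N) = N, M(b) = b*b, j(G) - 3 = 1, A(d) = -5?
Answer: 25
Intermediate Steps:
j(G) = 4 (j(G) = 3 + 1 = 4)
M(b) = b²
F(N) = 4 - N
M(A(11)) - F(j(-10)) = (-5)² - (4 - 1*4) = 25 - (4 - 4) = 25 - 1*0 = 25 + 0 = 25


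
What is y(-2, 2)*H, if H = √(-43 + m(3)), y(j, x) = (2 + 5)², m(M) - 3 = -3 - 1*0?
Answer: 49*I*√43 ≈ 321.31*I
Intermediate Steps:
m(M) = 0 (m(M) = 3 + (-3 - 1*0) = 3 + (-3 + 0) = 3 - 3 = 0)
y(j, x) = 49 (y(j, x) = 7² = 49)
H = I*√43 (H = √(-43 + 0) = √(-43) = I*√43 ≈ 6.5574*I)
y(-2, 2)*H = 49*(I*√43) = 49*I*√43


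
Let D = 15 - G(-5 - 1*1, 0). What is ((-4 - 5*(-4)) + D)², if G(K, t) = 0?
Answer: 961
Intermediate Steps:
D = 15 (D = 15 - 1*0 = 15 + 0 = 15)
((-4 - 5*(-4)) + D)² = ((-4 - 5*(-4)) + 15)² = ((-4 + 20) + 15)² = (16 + 15)² = 31² = 961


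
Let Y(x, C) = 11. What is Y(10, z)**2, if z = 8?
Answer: 121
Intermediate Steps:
Y(10, z)**2 = 11**2 = 121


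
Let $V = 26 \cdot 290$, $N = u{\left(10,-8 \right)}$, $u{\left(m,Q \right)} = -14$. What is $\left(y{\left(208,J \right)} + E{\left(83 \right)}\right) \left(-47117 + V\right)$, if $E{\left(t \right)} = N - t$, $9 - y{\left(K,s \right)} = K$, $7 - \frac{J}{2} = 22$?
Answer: $11714792$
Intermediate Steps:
$J = -30$ ($J = 14 - 44 = -30$)
$y{\left(K,s \right)} = 9 - K$
$N = -14$
$V = 7540$
$E{\left(t \right)} = -14 - t$
$\left(y{\left(208,J \right)} + E{\left(83 \right)}\right) \left(-47117 + V\right) = \left(\left(9 - 208\right) - 97\right) \left(-47117 + 7540\right) = \left(\left(9 - 208\right) - 97\right) \left(-39577\right) = \left(-199 - 97\right) \left(-39577\right) = \left(-296\right) \left(-39577\right) = 11714792$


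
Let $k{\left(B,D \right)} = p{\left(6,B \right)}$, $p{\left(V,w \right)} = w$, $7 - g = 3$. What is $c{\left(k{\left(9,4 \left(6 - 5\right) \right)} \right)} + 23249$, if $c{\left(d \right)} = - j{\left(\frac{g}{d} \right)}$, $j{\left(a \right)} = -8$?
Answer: $23257$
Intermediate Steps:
$g = 4$ ($g = 7 - 3 = 4$)
$k{\left(B,D \right)} = B$
$c{\left(d \right)} = 8$ ($c{\left(d \right)} = \left(-1\right) \left(-8\right) = 8$)
$c{\left(k{\left(9,4 \left(6 - 5\right) \right)} \right)} + 23249 = 8 + 23249 = 23257$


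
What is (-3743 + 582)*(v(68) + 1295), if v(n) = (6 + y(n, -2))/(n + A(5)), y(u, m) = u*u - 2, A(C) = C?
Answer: -313454243/73 ≈ -4.2939e+6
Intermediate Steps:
y(u, m) = -2 + u² (y(u, m) = u² - 2 = -2 + u²)
v(n) = (4 + n²)/(5 + n) (v(n) = (6 + (-2 + n²))/(n + 5) = (4 + n²)/(5 + n))
(-3743 + 582)*(v(68) + 1295) = (-3743 + 582)*((4 + 68²)/(5 + 68) + 1295) = -3161*((4 + 4624)/73 + 1295) = -3161*((1/73)*4628 + 1295) = -3161*(4628/73 + 1295) = -3161*99163/73 = -313454243/73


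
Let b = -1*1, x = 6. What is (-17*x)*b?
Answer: 102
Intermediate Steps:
b = -1
(-17*x)*b = -17*6*(-1) = -102*(-1) = 102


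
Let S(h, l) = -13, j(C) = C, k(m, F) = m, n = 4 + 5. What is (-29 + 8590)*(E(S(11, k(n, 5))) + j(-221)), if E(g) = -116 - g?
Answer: -2773764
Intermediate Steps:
n = 9
(-29 + 8590)*(E(S(11, k(n, 5))) + j(-221)) = (-29 + 8590)*((-116 - 1*(-13)) - 221) = 8561*((-116 + 13) - 221) = 8561*(-103 - 221) = 8561*(-324) = -2773764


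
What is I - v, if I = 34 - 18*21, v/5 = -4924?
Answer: 24276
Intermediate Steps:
v = -24620 (v = 5*(-4924) = -24620)
I = -344 (I = 34 - 378 = -344)
I - v = -344 - 1*(-24620) = -344 + 24620 = 24276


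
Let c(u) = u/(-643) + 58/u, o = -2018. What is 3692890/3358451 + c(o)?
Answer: 9171624293695/2178919348937 ≈ 4.2093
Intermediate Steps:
c(u) = 58/u - u/643 (c(u) = u*(-1/643) + 58/u = -u/643 + 58/u = 58/u - u/643)
3692890/3358451 + c(o) = 3692890/3358451 + (58/(-2018) - 1/643*(-2018)) = 3692890*(1/3358451) + (58*(-1/2018) + 2018/643) = 3692890/3358451 + (-29/1009 + 2018/643) = 3692890/3358451 + 2017515/648787 = 9171624293695/2178919348937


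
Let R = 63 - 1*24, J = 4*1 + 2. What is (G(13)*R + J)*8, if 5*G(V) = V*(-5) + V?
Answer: -15984/5 ≈ -3196.8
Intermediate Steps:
G(V) = -4*V/5 (G(V) = (V*(-5) + V)/5 = (-5*V + V)/5 = (-4*V)/5 = -4*V/5)
J = 6 (J = 4 + 2 = 6)
R = 39 (R = 63 - 24 = 39)
(G(13)*R + J)*8 = (-⅘*13*39 + 6)*8 = (-52/5*39 + 6)*8 = (-2028/5 + 6)*8 = -1998/5*8 = -15984/5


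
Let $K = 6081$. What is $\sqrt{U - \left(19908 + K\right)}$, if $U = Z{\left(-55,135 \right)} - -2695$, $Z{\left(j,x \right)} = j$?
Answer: $i \sqrt{23349} \approx 152.8 i$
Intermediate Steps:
$U = 2640$ ($U = -55 - -2695 = -55 + 2695 = 2640$)
$\sqrt{U - \left(19908 + K\right)} = \sqrt{2640 - 25989} = \sqrt{-23349} = i \sqrt{23349}$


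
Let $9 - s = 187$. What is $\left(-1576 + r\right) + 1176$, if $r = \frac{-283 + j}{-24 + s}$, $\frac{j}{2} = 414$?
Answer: $- \frac{81345}{202} \approx -402.7$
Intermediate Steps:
$s = -178$ ($s = 9 - 187 = -178$)
$j = 828$ ($j = 2 \cdot 414 = 828$)
$r = - \frac{545}{202}$ ($r = \frac{-283 + 828}{-24 - 178} = \frac{545}{-202} = 545 \left(- \frac{1}{202}\right) = - \frac{545}{202} \approx -2.698$)
$\left(-1576 + r\right) + 1176 = \left(-1576 - \frac{545}{202}\right) + 1176 = - \frac{318897}{202} + 1176 = - \frac{81345}{202}$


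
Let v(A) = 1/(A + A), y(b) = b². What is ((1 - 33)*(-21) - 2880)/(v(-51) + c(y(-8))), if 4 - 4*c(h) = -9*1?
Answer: -450432/661 ≈ -681.44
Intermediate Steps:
c(h) = 13/4 (c(h) = 1 - (-9)/4 = 1 - ¼*(-9) = 1 + 9/4 = 13/4)
v(A) = 1/(2*A)
((1 - 33)*(-21) - 2880)/(v(-51) + c(y(-8))) = ((1 - 33)*(-21) - 2880)/((½)/(-51) + 13/4) = (-32*(-21) - 2880)/((½)*(-1/51) + 13/4) = (672 - 2880)/(-1/102 + 13/4) = -2208/661/204 = -2208*204/661 = -450432/661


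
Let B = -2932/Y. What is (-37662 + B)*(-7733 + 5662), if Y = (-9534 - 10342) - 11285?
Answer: 2430489668150/31161 ≈ 7.7998e+7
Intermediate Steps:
Y = -31161 (Y = -19876 - 11285 = -31161)
B = 2932/31161 (B = -2932/(-31161) = -2932*(-1/31161) = 2932/31161 ≈ 0.094092)
(-37662 + B)*(-7733 + 5662) = (-37662 + 2932/31161)*(-7733 + 5662) = -1173582650/31161*(-2071) = 2430489668150/31161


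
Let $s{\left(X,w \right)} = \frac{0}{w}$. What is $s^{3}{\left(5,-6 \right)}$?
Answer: $0$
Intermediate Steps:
$s{\left(X,w \right)} = 0$
$s^{3}{\left(5,-6 \right)} = 0^{3} = 0$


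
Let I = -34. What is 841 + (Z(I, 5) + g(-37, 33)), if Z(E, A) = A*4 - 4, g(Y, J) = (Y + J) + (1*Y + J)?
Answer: 849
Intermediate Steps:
g(Y, J) = 2*J + 2*Y (g(Y, J) = (J + Y) + (Y + J) = (J + Y) + (J + Y) = 2*J + 2*Y)
Z(E, A) = -4 + 4*A (Z(E, A) = 4*A - 4 = -4 + 4*A)
841 + (Z(I, 5) + g(-37, 33)) = 841 + ((-4 + 4*5) + (2*33 + 2*(-37))) = 841 + ((-4 + 20) + (66 - 74)) = 841 + (16 - 8) = 841 + 8 = 849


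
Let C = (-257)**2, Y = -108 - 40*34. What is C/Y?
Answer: -66049/1468 ≈ -44.992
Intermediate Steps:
Y = -1468 (Y = -108 - 1360 = -1468)
C = 66049
C/Y = 66049/(-1468) = 66049*(-1/1468) = -66049/1468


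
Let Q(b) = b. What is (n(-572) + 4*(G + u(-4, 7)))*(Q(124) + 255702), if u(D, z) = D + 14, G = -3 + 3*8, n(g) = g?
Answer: -114610048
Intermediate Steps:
G = 21 (G = -3 + 24 = 21)
u(D, z) = 14 + D
(n(-572) + 4*(G + u(-4, 7)))*(Q(124) + 255702) = (-572 + 4*(21 + (14 - 4)))*(124 + 255702) = (-572 + 4*(21 + 10))*255826 = (-572 + 4*31)*255826 = (-572 + 124)*255826 = -448*255826 = -114610048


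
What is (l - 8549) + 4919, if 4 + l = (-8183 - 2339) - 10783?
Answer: -24939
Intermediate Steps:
l = -21309 (l = -4 + ((-8183 - 2339) - 10783) = -4 + (-10522 - 10783) = -4 - 21305 = -21309)
(l - 8549) + 4919 = (-21309 - 8549) + 4919 = -29858 + 4919 = -24939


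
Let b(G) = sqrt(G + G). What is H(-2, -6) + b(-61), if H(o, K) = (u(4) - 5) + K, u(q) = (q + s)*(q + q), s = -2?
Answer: 5 + I*sqrt(122) ≈ 5.0 + 11.045*I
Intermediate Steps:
b(G) = sqrt(2)*sqrt(G) (b(G) = sqrt(2*G) = sqrt(2)*sqrt(G))
u(q) = 2*q*(-2 + q) (u(q) = (q - 2)*(q + q) = (-2 + q)*(2*q) = 2*q*(-2 + q))
H(o, K) = 11 + K (H(o, K) = (2*4*(-2 + 4) - 5) + K = (2*4*2 - 5) + K = (16 - 5) + K = 11 + K)
H(-2, -6) + b(-61) = (11 - 6) + sqrt(2)*sqrt(-61) = 5 + sqrt(2)*(I*sqrt(61)) = 5 + I*sqrt(122)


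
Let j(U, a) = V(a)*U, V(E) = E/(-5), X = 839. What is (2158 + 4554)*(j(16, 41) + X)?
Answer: 23753768/5 ≈ 4.7508e+6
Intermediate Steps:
V(E) = -E/5 (V(E) = E*(-⅕) = -E/5)
j(U, a) = -U*a/5 (j(U, a) = (-a/5)*U = -U*a/5)
(2158 + 4554)*(j(16, 41) + X) = (2158 + 4554)*(-⅕*16*41 + 839) = 6712*(-656/5 + 839) = 6712*(3539/5) = 23753768/5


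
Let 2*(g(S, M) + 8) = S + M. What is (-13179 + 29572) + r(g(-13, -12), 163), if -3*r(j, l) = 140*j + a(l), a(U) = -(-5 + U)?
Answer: 52207/3 ≈ 17402.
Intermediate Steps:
a(U) = 5 - U
g(S, M) = -8 + M/2 + S/2 (g(S, M) = -8 + (S + M)/2 = -8 + (M + S)/2 = -8 + (M/2 + S/2) = -8 + M/2 + S/2)
r(j, l) = -5/3 - 140*j/3 + l/3 (r(j, l) = -(140*j + (5 - l))/3 = -(5 - l + 140*j)/3 = -5/3 - 140*j/3 + l/3)
(-13179 + 29572) + r(g(-13, -12), 163) = (-13179 + 29572) + (-5/3 - 140*(-8 + (½)*(-12) + (½)*(-13))/3 + (⅓)*163) = 16393 + (-5/3 - 140*(-8 - 6 - 13/2)/3 + 163/3) = 16393 + (-5/3 - 140/3*(-41/2) + 163/3) = 16393 + (-5/3 + 2870/3 + 163/3) = 16393 + 3028/3 = 52207/3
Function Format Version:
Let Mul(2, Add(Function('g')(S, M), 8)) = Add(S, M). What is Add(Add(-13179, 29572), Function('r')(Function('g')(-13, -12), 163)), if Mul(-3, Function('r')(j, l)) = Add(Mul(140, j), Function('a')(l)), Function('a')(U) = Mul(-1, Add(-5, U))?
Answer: Rational(52207, 3) ≈ 17402.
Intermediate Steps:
Function('a')(U) = Add(5, Mul(-1, U))
Function('g')(S, M) = Add(-8, Mul(Rational(1, 2), M), Mul(Rational(1, 2), S)) (Function('g')(S, M) = Add(-8, Mul(Rational(1, 2), Add(S, M))) = Add(-8, Mul(Rational(1, 2), Add(M, S))) = Add(-8, Add(Mul(Rational(1, 2), M), Mul(Rational(1, 2), S))) = Add(-8, Mul(Rational(1, 2), M), Mul(Rational(1, 2), S)))
Function('r')(j, l) = Add(Rational(-5, 3), Mul(Rational(-140, 3), j), Mul(Rational(1, 3), l)) (Function('r')(j, l) = Mul(Rational(-1, 3), Add(Mul(140, j), Add(5, Mul(-1, l)))) = Mul(Rational(-1, 3), Add(5, Mul(-1, l), Mul(140, j))) = Add(Rational(-5, 3), Mul(Rational(-140, 3), j), Mul(Rational(1, 3), l)))
Add(Add(-13179, 29572), Function('r')(Function('g')(-13, -12), 163)) = Add(Add(-13179, 29572), Add(Rational(-5, 3), Mul(Rational(-140, 3), Add(-8, Mul(Rational(1, 2), -12), Mul(Rational(1, 2), -13))), Mul(Rational(1, 3), 163))) = Add(16393, Add(Rational(-5, 3), Mul(Rational(-140, 3), Add(-8, -6, Rational(-13, 2))), Rational(163, 3))) = Add(16393, Add(Rational(-5, 3), Mul(Rational(-140, 3), Rational(-41, 2)), Rational(163, 3))) = Add(16393, Add(Rational(-5, 3), Rational(2870, 3), Rational(163, 3))) = Add(16393, Rational(3028, 3)) = Rational(52207, 3)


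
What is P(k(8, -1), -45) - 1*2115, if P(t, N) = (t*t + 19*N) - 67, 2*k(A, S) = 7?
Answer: -12099/4 ≈ -3024.8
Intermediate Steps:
k(A, S) = 7/2 (k(A, S) = (½)*7 = 7/2)
P(t, N) = -67 + t² + 19*N (P(t, N) = (t² + 19*N) - 67 = -67 + t² + 19*N)
P(k(8, -1), -45) - 1*2115 = (-67 + (7/2)² + 19*(-45)) - 1*2115 = (-67 + 49/4 - 855) - 2115 = -3639/4 - 2115 = -12099/4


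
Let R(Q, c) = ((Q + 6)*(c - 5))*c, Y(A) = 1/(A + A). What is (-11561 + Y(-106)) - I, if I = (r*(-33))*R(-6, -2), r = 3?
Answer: -2450933/212 ≈ -11561.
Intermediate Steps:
Y(A) = 1/(2*A)
R(Q, c) = c*(-5 + c)*(6 + Q) (R(Q, c) = ((6 + Q)*(-5 + c))*c = ((-5 + c)*(6 + Q))*c = c*(-5 + c)*(6 + Q))
I = 0 (I = (3*(-33))*(-2*(-30 - 5*(-6) + 6*(-2) - 6*(-2))) = -(-198)*(-30 + 30 - 12 + 12) = -(-198)*0 = -99*0 = 0)
(-11561 + Y(-106)) - I = (-11561 + (½)/(-106)) - 1*0 = (-11561 + (½)*(-1/106)) + 0 = (-11561 - 1/212) + 0 = -2450933/212 + 0 = -2450933/212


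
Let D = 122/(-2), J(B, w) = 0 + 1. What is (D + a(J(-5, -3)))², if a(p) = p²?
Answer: 3600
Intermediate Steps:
J(B, w) = 1
D = -61 (D = 122*(-½) = -61)
(D + a(J(-5, -3)))² = (-61 + 1²)² = (-61 + 1)² = (-60)² = 3600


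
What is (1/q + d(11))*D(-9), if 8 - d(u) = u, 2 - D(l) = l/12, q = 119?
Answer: -979/119 ≈ -8.2269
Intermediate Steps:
D(l) = 2 - l/12
d(u) = 8 - u
(1/q + d(11))*D(-9) = (1/119 + (8 - 1*11))*(2 - 1/12*(-9)) = (1/119 + (8 - 11))*(2 + ¾) = (1/119 - 3)*(11/4) = -356/119*11/4 = -979/119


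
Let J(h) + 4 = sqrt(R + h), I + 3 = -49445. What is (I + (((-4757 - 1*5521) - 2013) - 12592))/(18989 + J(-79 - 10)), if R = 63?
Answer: -470391345/120143417 + 24777*I*sqrt(26)/120143417 ≈ -3.9152 + 0.0010516*I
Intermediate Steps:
I = -49448 (I = -3 - 49445 = -49448)
J(h) = -4 + sqrt(63 + h)
(I + (((-4757 - 1*5521) - 2013) - 12592))/(18989 + J(-79 - 10)) = (-49448 + (((-4757 - 1*5521) - 2013) - 12592))/(18989 + (-4 + sqrt(63 + (-79 - 10)))) = (-49448 + (((-4757 - 5521) - 2013) - 12592))/(18989 + (-4 + sqrt(63 - 89))) = (-49448 + ((-10278 - 2013) - 12592))/(18989 + (-4 + sqrt(-26))) = (-49448 + (-12291 - 12592))/(18989 + (-4 + I*sqrt(26))) = (-49448 - 24883)/(18985 + I*sqrt(26)) = -74331/(18985 + I*sqrt(26))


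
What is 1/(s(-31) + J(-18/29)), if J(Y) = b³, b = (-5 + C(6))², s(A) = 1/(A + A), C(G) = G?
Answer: 62/61 ≈ 1.0164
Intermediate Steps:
s(A) = 1/(2*A)
b = 1 (b = (-5 + 6)² = 1² = 1)
J(Y) = 1 (J(Y) = 1³ = 1)
1/(s(-31) + J(-18/29)) = 1/((½)/(-31) + 1) = 1/((½)*(-1/31) + 1) = 1/(-1/62 + 1) = 1/(61/62) = 62/61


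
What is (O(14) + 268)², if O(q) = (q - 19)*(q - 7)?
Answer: 54289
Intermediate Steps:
O(q) = (-19 + q)*(-7 + q)
(O(14) + 268)² = ((133 + 14² - 26*14) + 268)² = ((133 + 196 - 364) + 268)² = (-35 + 268)² = 233² = 54289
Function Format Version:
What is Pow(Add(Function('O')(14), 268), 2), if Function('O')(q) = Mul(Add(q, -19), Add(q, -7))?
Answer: 54289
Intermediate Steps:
Function('O')(q) = Mul(Add(-19, q), Add(-7, q))
Pow(Add(Function('O')(14), 268), 2) = Pow(Add(Add(133, Pow(14, 2), Mul(-26, 14)), 268), 2) = Pow(Add(Add(133, 196, -364), 268), 2) = Pow(Add(-35, 268), 2) = Pow(233, 2) = 54289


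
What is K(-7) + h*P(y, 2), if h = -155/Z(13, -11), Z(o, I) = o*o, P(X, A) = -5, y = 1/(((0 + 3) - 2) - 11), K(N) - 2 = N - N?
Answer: 1113/169 ≈ 6.5858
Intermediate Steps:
K(N) = 2 (K(N) = 2 + (N - N) = 2 + 0 = 2)
y = -⅒ (y = 1/((3 - 2) - 11) = 1/(1 - 11) = 1/(-10) = -⅒ ≈ -0.10000)
Z(o, I) = o²
h = -155/169 (h = -155/(13²) = -155/169 ≈ -0.91716)
K(-7) + h*P(y, 2) = 2 - 155/169*(-5) = 2 + 775/169 = 1113/169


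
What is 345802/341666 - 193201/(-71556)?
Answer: 45377210389/12224126148 ≈ 3.7121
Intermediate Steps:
345802/341666 - 193201/(-71556) = 345802*(1/341666) - 193201*(-1/71556) = 172901/170833 + 193201/71556 = 45377210389/12224126148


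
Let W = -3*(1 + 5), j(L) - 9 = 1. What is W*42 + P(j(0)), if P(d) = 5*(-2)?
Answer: -766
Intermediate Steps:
j(L) = 10 (j(L) = 9 + 1 = 10)
W = -18 (W = -3*6 = -18)
P(d) = -10
W*42 + P(j(0)) = -18*42 - 10 = -756 - 10 = -766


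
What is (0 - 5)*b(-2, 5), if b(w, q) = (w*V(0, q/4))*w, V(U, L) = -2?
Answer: 40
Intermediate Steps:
b(w, q) = -2*w² (b(w, q) = (w*(-2))*w = (-2*w)*w = -2*w²)
(0 - 5)*b(-2, 5) = (0 - 5)*(-2*(-2)²) = -(-10)*4 = -5*(-8) = 40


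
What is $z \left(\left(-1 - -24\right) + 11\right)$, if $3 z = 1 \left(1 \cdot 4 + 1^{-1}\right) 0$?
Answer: $0$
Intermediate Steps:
$z = 0$ ($z = \frac{1 \left(1 \cdot 4 + 1^{-1}\right) 0}{3} = \frac{1 \left(4 + 1\right) 0}{3} = \frac{1 \cdot 5 \cdot 0}{3} = \frac{5 \cdot 0}{3} = \frac{1}{3} \cdot 0 = 0$)
$z \left(\left(-1 - -24\right) + 11\right) = 0 \left(\left(-1 - -24\right) + 11\right) = 0 \left(\left(-1 + 24\right) + 11\right) = 0 \left(23 + 11\right) = 0 \cdot 34 = 0$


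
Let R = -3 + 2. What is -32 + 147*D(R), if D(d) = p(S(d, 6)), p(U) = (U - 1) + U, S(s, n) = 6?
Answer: 1585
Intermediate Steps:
R = -1
p(U) = -1 + 2*U (p(U) = (-1 + U) + U = -1 + 2*U)
D(d) = 11 (D(d) = -1 + 2*6 = -1 + 12 = 11)
-32 + 147*D(R) = -32 + 147*11 = -32 + 1617 = 1585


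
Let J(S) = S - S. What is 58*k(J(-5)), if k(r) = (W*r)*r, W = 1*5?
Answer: 0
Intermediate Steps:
W = 5
J(S) = 0
k(r) = 5*r² (k(r) = (5*r)*r = 5*r²)
58*k(J(-5)) = 58*(5*0²) = 58*(5*0) = 58*0 = 0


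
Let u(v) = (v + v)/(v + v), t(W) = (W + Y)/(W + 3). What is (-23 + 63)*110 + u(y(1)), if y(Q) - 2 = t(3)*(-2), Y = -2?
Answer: 4401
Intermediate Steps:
t(W) = (-2 + W)/(3 + W) (t(W) = (W - 2)/(W + 3) = (-2 + W)/(3 + W))
y(Q) = 5/3 (y(Q) = 2 + ((-2 + 3)/(3 + 3))*(-2) = 2 + (1/6)*(-2) = 2 - 1/3 = 5/3)
u(v) = 1 (u(v) = (2*v)/((2*v)) = (2*v)*(1/(2*v)) = 1)
(-23 + 63)*110 + u(y(1)) = (-23 + 63)*110 + 1 = 40*110 + 1 = 4400 + 1 = 4401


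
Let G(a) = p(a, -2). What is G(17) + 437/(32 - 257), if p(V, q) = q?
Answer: -887/225 ≈ -3.9422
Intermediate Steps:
G(a) = -2
G(17) + 437/(32 - 257) = -2 + 437/(32 - 257) = -2 + 437/(-225) = -2 - 1/225*437 = -2 - 437/225 = -887/225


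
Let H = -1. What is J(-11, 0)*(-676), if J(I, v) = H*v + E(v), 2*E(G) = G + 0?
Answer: 0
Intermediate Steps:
E(G) = G/2 (E(G) = (G + 0)/2 = G/2)
J(I, v) = -v/2 (J(I, v) = -v + v/2 = -v/2)
J(-11, 0)*(-676) = -1/2*0*(-676) = 0*(-676) = 0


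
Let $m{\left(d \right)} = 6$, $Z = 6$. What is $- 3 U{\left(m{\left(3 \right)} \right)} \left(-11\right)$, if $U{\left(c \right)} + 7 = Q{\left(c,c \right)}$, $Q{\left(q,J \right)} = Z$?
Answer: $-33$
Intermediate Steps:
$Q{\left(q,J \right)} = 6$
$U{\left(c \right)} = -1$ ($U{\left(c \right)} = -7 + 6 = -1$)
$- 3 U{\left(m{\left(3 \right)} \right)} \left(-11\right) = \left(-3\right) \left(-1\right) \left(-11\right) = 3 \left(-11\right) = -33$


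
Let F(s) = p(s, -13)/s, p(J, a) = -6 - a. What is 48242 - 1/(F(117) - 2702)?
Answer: 15250598851/316127 ≈ 48242.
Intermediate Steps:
F(s) = 7/s (F(s) = (-6 - 1*(-13))/s = (-6 + 13)/s = 7/s)
48242 - 1/(F(117) - 2702) = 48242 - 1/(7/117 - 2702) = 48242 - 1/(-316127/117) = 48242 - 1*(-117/316127) = 48242 + 117/316127 = 15250598851/316127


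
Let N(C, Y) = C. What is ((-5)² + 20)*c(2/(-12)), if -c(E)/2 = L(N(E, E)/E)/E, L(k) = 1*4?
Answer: 2160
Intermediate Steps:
L(k) = 4
c(E) = -8/E
((-5)² + 20)*c(2/(-12)) = ((-5)² + 20)*(-8/(2/(-12))) = (25 + 20)*(-8/(2*(-1/12))) = 45*(-8/(-⅙)) = 45*(-8*(-6)) = 45*48 = 2160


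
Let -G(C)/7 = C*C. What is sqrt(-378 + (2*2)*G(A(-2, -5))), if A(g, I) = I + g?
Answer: 5*I*sqrt(70) ≈ 41.833*I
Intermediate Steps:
G(C) = -7*C**2 (G(C) = -7*C*C = -7*C**2)
sqrt(-378 + (2*2)*G(A(-2, -5))) = sqrt(-378 + (2*2)*(-7*(-5 - 2)**2)) = sqrt(-378 + 4*(-7*(-7)**2)) = sqrt(-378 + 4*(-7*49)) = sqrt(-378 + 4*(-343)) = sqrt(-378 - 1372) = sqrt(-1750) = 5*I*sqrt(70)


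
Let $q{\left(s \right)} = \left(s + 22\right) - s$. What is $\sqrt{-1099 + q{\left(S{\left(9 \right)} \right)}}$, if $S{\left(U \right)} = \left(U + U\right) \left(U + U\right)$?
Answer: $i \sqrt{1077} \approx 32.818 i$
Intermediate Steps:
$S{\left(U \right)} = 4 U^{2}$ ($S{\left(U \right)} = 2 U 2 U = 4 U^{2}$)
$q{\left(s \right)} = 22$ ($q{\left(s \right)} = \left(22 + s\right) - s = 22$)
$\sqrt{-1099 + q{\left(S{\left(9 \right)} \right)}} = \sqrt{-1099 + 22} = \sqrt{-1077} = i \sqrt{1077}$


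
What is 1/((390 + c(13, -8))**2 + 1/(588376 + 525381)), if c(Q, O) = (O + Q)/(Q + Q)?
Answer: 752899732/114629012041601 ≈ 6.5681e-6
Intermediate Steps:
c(Q, O) = (O + Q)/(2*Q) (c(Q, O) = (O + Q)/((2*Q)) = (O + Q)*(1/(2*Q)) = (O + Q)/(2*Q))
1/((390 + c(13, -8))**2 + 1/(588376 + 525381)) = 1/((390 + (1/2)*(-8 + 13)/13)**2 + 1/(588376 + 525381)) = 1/((390 + (1/2)*(1/13)*5)**2 + 1/1113757) = 1/((390 + 5/26)**2 + 1/1113757) = 1/((10145/26)**2 + 1/1113757) = 1/(102921025/676 + 1/1113757) = 1/(114629012041601/752899732) = 752899732/114629012041601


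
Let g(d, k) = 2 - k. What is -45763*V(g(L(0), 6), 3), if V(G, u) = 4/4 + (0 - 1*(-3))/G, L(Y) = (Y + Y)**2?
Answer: -45763/4 ≈ -11441.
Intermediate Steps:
L(Y) = 4*Y**2 (L(Y) = (2*Y)**2 = 4*Y**2)
V(G, u) = 1 + 3/G (V(G, u) = 4*(1/4) + (0 + 3)/G = 1 + 3/G)
-45763*V(g(L(0), 6), 3) = -45763*(3 + (2 - 1*6))/(2 - 1*6) = -45763*(3 + (2 - 6))/(2 - 6) = -45763*(3 - 4)/(-4) = -(-45763)*(-1)/4 = -45763*1/4 = -45763/4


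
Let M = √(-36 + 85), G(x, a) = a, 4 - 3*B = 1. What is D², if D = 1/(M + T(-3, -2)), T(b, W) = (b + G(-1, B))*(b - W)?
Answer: 1/81 ≈ 0.012346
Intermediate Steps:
B = 1 (B = 4/3 - ⅓*1 = 4/3 - ⅓ = 1)
T(b, W) = (1 + b)*(b - W) (T(b, W) = (b + 1)*(b - W) = (1 + b)*(b - W))
M = 7 (M = √49 = 7)
D = ⅑ (D = 1/(7 + (-3 + (-3)² - 1*(-2) - 1*(-2)*(-3))) = 1/(7 + (-3 + 9 + 2 - 6)) = 1/(7 + 2) = 1/9 = ⅑ ≈ 0.11111)
D² = (⅑)² = 1/81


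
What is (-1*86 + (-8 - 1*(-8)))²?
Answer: 7396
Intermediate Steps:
(-1*86 + (-8 - 1*(-8)))² = (-86 + (-8 + 8))² = (-86 + 0)² = (-86)² = 7396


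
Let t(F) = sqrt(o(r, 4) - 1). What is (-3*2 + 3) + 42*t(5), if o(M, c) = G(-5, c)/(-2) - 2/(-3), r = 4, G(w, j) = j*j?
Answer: -3 + 70*I*sqrt(3) ≈ -3.0 + 121.24*I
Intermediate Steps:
G(w, j) = j**2
o(M, c) = 2/3 - c**2/2 (o(M, c) = c**2/(-2) - 2/(-3) = c**2*(-1/2) - 2*(-1/3) = -c**2/2 + 2/3 = 2/3 - c**2/2)
t(F) = 5*I*sqrt(3)/3 (t(F) = sqrt((2/3 - 1/2*4**2) - 1) = sqrt((2/3 - 1/2*16) - 1) = sqrt((2/3 - 8) - 1) = sqrt(-22/3 - 1) = sqrt(-25/3) = 5*I*sqrt(3)/3)
(-3*2 + 3) + 42*t(5) = (-3*2 + 3) + 42*(5*I*sqrt(3)/3) = (-6 + 3) + 70*I*sqrt(3) = -3 + 70*I*sqrt(3)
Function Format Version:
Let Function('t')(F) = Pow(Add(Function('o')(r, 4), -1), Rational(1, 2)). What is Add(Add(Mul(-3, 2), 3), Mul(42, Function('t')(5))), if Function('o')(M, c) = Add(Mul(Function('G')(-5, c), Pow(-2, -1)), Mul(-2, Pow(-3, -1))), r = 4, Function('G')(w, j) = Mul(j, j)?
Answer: Add(-3, Mul(70, I, Pow(3, Rational(1, 2)))) ≈ Add(-3.0000, Mul(121.24, I))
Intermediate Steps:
Function('G')(w, j) = Pow(j, 2)
Function('o')(M, c) = Add(Rational(2, 3), Mul(Rational(-1, 2), Pow(c, 2))) (Function('o')(M, c) = Add(Mul(Pow(c, 2), Pow(-2, -1)), Mul(-2, Pow(-3, -1))) = Add(Mul(Pow(c, 2), Rational(-1, 2)), Mul(-2, Rational(-1, 3))) = Add(Mul(Rational(-1, 2), Pow(c, 2)), Rational(2, 3)) = Add(Rational(2, 3), Mul(Rational(-1, 2), Pow(c, 2))))
Function('t')(F) = Mul(Rational(5, 3), I, Pow(3, Rational(1, 2))) (Function('t')(F) = Pow(Add(Add(Rational(2, 3), Mul(Rational(-1, 2), Pow(4, 2))), -1), Rational(1, 2)) = Pow(Add(Add(Rational(2, 3), Mul(Rational(-1, 2), 16)), -1), Rational(1, 2)) = Pow(Add(Add(Rational(2, 3), -8), -1), Rational(1, 2)) = Pow(Add(Rational(-22, 3), -1), Rational(1, 2)) = Pow(Rational(-25, 3), Rational(1, 2)) = Mul(Rational(5, 3), I, Pow(3, Rational(1, 2))))
Add(Add(Mul(-3, 2), 3), Mul(42, Function('t')(5))) = Add(Add(Mul(-3, 2), 3), Mul(42, Mul(Rational(5, 3), I, Pow(3, Rational(1, 2))))) = Add(Add(-6, 3), Mul(70, I, Pow(3, Rational(1, 2)))) = Add(-3, Mul(70, I, Pow(3, Rational(1, 2))))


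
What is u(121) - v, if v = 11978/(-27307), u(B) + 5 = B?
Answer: 3179590/27307 ≈ 116.44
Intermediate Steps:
u(B) = -5 + B
v = -11978/27307 (v = 11978*(-1/27307) = -11978/27307 ≈ -0.43864)
u(121) - v = (-5 + 121) - 1*(-11978/27307) = 116 + 11978/27307 = 3179590/27307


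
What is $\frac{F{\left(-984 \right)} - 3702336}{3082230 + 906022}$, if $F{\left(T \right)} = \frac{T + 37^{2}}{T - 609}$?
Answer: $- \frac{5897821633}{6353285436} \approx -0.92831$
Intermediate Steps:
$F{\left(T \right)} = \frac{1369 + T}{-609 + T}$ ($F{\left(T \right)} = \frac{T + 1369}{-609 + T} = \frac{1369 + T}{-609 + T}$)
$\frac{F{\left(-984 \right)} - 3702336}{3082230 + 906022} = \frac{\frac{1369 - 984}{-609 - 984} - 3702336}{3082230 + 906022} = \frac{\frac{1}{-1593} \cdot 385 - 3702336}{3988252} = \left(\left(- \frac{1}{1593}\right) 385 - 3702336\right) \frac{1}{3988252} = \left(- \frac{385}{1593} - 3702336\right) \frac{1}{3988252} = \left(- \frac{5897821633}{1593}\right) \frac{1}{3988252} = - \frac{5897821633}{6353285436}$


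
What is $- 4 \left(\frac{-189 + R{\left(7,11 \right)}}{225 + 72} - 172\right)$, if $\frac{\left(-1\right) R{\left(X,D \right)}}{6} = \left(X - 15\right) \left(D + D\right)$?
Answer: $\frac{66956}{99} \approx 676.32$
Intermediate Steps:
$R{\left(X,D \right)} = - 12 D \left(-15 + X\right)$ ($R{\left(X,D \right)} = - 6 \left(X - 15\right) \left(D + D\right) = - 6 \left(-15 + X\right) 2 D = - 6 \cdot 2 D \left(-15 + X\right) = - 12 D \left(-15 + X\right)$)
$- 4 \left(\frac{-189 + R{\left(7,11 \right)}}{225 + 72} - 172\right) = - 4 \left(\frac{-189 + 12 \cdot 11 \left(15 - 7\right)}{225 + 72} - 172\right) = - 4 \left(\frac{-189 + 12 \cdot 11 \left(15 - 7\right)}{297} - 172\right) = - 4 \left(\left(-189 + 12 \cdot 11 \cdot 8\right) \frac{1}{297} - 172\right) = - 4 \left(\left(-189 + 1056\right) \frac{1}{297} - 172\right) = - 4 \left(867 \cdot \frac{1}{297} - 172\right) = - 4 \left(\frac{289}{99} - 172\right) = \left(-4\right) \left(- \frac{16739}{99}\right) = \frac{66956}{99}$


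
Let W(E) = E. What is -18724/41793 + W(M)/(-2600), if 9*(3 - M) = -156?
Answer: -49532191/108661800 ≈ -0.45584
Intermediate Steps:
M = 61/3 (M = 3 - 1/9*(-156) = 3 + 52/3 = 61/3 ≈ 20.333)
-18724/41793 + W(M)/(-2600) = -18724/41793 + (61/3)/(-2600) = -18724*1/41793 + (61/3)*(-1/2600) = -18724/41793 - 61/7800 = -49532191/108661800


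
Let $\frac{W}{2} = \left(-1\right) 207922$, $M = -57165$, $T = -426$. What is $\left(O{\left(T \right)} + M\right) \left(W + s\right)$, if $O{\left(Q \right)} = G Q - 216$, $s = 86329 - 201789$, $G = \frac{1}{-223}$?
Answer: $\frac{6798319990248}{223} \approx 3.0486 \cdot 10^{10}$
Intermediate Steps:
$G = - \frac{1}{223} \approx -0.0044843$
$W = -415844$ ($W = 2 \left(\left(-1\right) 207922\right) = 2 \left(-207922\right) = -415844$)
$s = -115460$ ($s = 86329 - 201789 = -115460$)
$O{\left(Q \right)} = -216 - \frac{Q}{223}$ ($O{\left(Q \right)} = - \frac{Q}{223} - 216 = -216 - \frac{Q}{223}$)
$\left(O{\left(T \right)} + M\right) \left(W + s\right) = \left(\left(-216 - - \frac{426}{223}\right) - 57165\right) \left(-415844 - 115460\right) = \left(\left(-216 + \frac{426}{223}\right) - 57165\right) \left(-531304\right) = \left(- \frac{47742}{223} - 57165\right) \left(-531304\right) = \left(- \frac{12795537}{223}\right) \left(-531304\right) = \frac{6798319990248}{223}$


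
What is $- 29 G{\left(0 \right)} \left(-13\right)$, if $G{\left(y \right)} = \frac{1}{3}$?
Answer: $\frac{377}{3} \approx 125.67$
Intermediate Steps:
$G{\left(y \right)} = \frac{1}{3}$
$- 29 G{\left(0 \right)} \left(-13\right) = \left(-29\right) \frac{1}{3} \left(-13\right) = \left(- \frac{29}{3}\right) \left(-13\right) = \frac{377}{3}$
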